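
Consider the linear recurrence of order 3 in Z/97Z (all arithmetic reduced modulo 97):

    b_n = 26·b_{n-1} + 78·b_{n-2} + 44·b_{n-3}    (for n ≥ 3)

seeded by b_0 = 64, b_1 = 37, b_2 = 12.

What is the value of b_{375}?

b_3 = 26·12 + 78·37 + 44·64 = 0
b_4 = 26·0 + 78·12 + 44·37 = 42
b_5 = 26·42 + 78·0 + 44·12 = 68
b_6 = 26·68 + 78·42 + 44·0 = 0
b_7 = 26·0 + 78·68 + 44·42 = 71
b_8 = 26·71 + 78·0 + 44·68 = 85
b_9 = 26·85 + 78·71 + 44·0 = 85
b_10 = 26·85 + 78·85 + 44·71 = 33
b_11 = 26·33 + 78·85 + 44·85 = 73
b_12 = 26·73 + 78·33 + 44·85 = 64
b_13 = 26·64 + 78·73 + 44·33 = 80
b_14 = 26·80 + 78·64 + 44·73 = 2
b_15 = 26·2 + 78·80 + 44·64 = 87
b_16 = 26·87 + 78·2 + 44·80 = 21
b_17 = 26·21 + 78·87 + 44·2 = 48
b_18 = 26·48 + 78·21 + 44·87 = 21
b_19 = 26·21 + 78·48 + 44·21 = 73
b_20 = 26·73 + 78·21 + 44·48 = 22
b_21 = 26·22 + 78·73 + 44·21 = 12
b_22 = 26·12 + 78·22 + 44·73 = 2
b_23 = 26·2 + 78·12 + 44·22 = 16
b_24 = 26·16 + 78·2 + 44·12 = 33
b_25 = 26·33 + 78·16 + 44·2 = 60
b_26 = 26·60 + 78·33 + 44·16 = 85
b_27 = 26·85 + 78·60 + 44·33 = 0
b_28 = 26·0 + 78·85 + 44·60 = 55
b_29 = 26·55 + 78·0 + 44·85 = 29
b_30 = 26·29 + 78·55 + 44·0 = 0
b_31 = 26·0 + 78·29 + 44·55 = 26
b_32 = 26·26 + 78·0 + 44·29 = 12
b_33 = 26·12 + 78·26 + 44·0 = 12
b_34 = 26·12 + 78·12 + 44·26 = 64
b_35 = 26·64 + 78·12 + 44·12 = 24
b_36 = 26·24 + 78·64 + 44·12 = 33
b_37 = 26·33 + 78·24 + 44·64 = 17
b_38 = 26·17 + 78·33 + 44·24 = 95
b_39 = 26·95 + 78·17 + 44·33 = 10
b_40 = 26·10 + 78·95 + 44·17 = 76
b_41 = 26·76 + 78·10 + 44·95 = 49
b_42 = 26·49 + 78·76 + 44·10 = 76
b_43 = 26·76 + 78·49 + 44·76 = 24
b_44 = 26·24 + 78·76 + 44·49 = 75
b_45 = 26·75 + 78·24 + 44·76 = 85
b_46 = 26·85 + 78·75 + 44·24 = 95
b_47 = 26·95 + 78·85 + 44·75 = 81
b_48 = 26·81 + 78·95 + 44·85 = 64
b_49 = 26·64 + 78·81 + 44·95 = 37
b_50 = 26·37 + 78·64 + 44·81 = 12
(b_48, b_49, b_50) = (64, 37, 12) = (b_0, b_1, b_2), so the sequence has period 48.
375 ≡ 39 (mod 48), hence b_375 = b_39 = 10.

10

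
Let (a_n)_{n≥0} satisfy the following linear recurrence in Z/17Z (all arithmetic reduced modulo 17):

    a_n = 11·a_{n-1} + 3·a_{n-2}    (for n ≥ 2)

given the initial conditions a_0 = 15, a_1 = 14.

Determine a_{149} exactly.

a_2 = 11·14 + 3·15 = 12
a_3 = 11·12 + 3·14 = 4
a_4 = 11·4 + 3·12 = 12
a_5 = 11·12 + 3·4 = 8
a_6 = 11·8 + 3·12 = 5
a_7 = 11·5 + 3·8 = 11
a_8 = 11·11 + 3·5 = 0
a_9 = 11·0 + 3·11 = 16
a_10 = 11·16 + 3·0 = 6
a_11 = 11·6 + 3·16 = 12
a_12 = 11·12 + 3·6 = 14
a_13 = 11·14 + 3·12 = 3
a_14 = 11·3 + 3·14 = 7
a_15 = 11·7 + 3·3 = 1
a_16 = 11·1 + 3·7 = 15
a_17 = 11·15 + 3·1 = 15
a_18 = 11·15 + 3·15 = 6
a_19 = 11·6 + 3·15 = 9
a_20 = 11·9 + 3·6 = 15
a_21 = 11·15 + 3·9 = 5
a_22 = 11·5 + 3·15 = 15
a_23 = 11·15 + 3·5 = 10
a_24 = 11·10 + 3·15 = 2
a_25 = 11·2 + 3·10 = 1
a_26 = 11·1 + 3·2 = 0
a_27 = 11·0 + 3·1 = 3
a_28 = 11·3 + 3·0 = 16
a_29 = 11·16 + 3·3 = 15
a_30 = 11·15 + 3·16 = 9
a_31 = 11·9 + 3·15 = 8
a_32 = 11·8 + 3·9 = 13
a_33 = 11·13 + 3·8 = 14
a_34 = 11·14 + 3·13 = 6
a_35 = 11·6 + 3·14 = 6
a_36 = 11·6 + 3·6 = 16
a_37 = 11·16 + 3·6 = 7
a_38 = 11·7 + 3·16 = 6
a_39 = 11·6 + 3·7 = 2
a_40 = 11·2 + 3·6 = 6
a_41 = 11·6 + 3·2 = 4
a_42 = 11·4 + 3·6 = 11
a_43 = 11·11 + 3·4 = 14
a_44 = 11·14 + 3·11 = 0
a_45 = 11·0 + 3·14 = 8
a_46 = 11·8 + 3·0 = 3
a_47 = 11·3 + 3·8 = 6
a_48 = 11·6 + 3·3 = 7
a_49 = 11·7 + 3·6 = 10
a_50 = 11·10 + 3·7 = 12
a_51 = 11·12 + 3·10 = 9
a_52 = 11·9 + 3·12 = 16
a_53 = 11·16 + 3·9 = 16
a_54 = 11·16 + 3·16 = 3
a_55 = 11·3 + 3·16 = 13
a_56 = 11·13 + 3·3 = 16
a_57 = 11·16 + 3·13 = 11
a_58 = 11·11 + 3·16 = 16
a_59 = 11·16 + 3·11 = 5
a_60 = 11·5 + 3·16 = 1
a_61 = 11·1 + 3·5 = 9
a_62 = 11·9 + 3·1 = 0
a_63 = 11·0 + 3·9 = 10
a_64 = 11·10 + 3·0 = 8
a_65 = 11·8 + 3·10 = 16
a_66 = 11·16 + 3·8 = 13
a_67 = 11·13 + 3·16 = 4
a_68 = 11·4 + 3·13 = 15
a_69 = 11·15 + 3·4 = 7
a_70 = 11·7 + 3·15 = 3
a_71 = 11·3 + 3·7 = 3
a_72 = 11·3 + 3·3 = 8
a_73 = 11·8 + 3·3 = 12
a_74 = 11·12 + 3·8 = 3
a_75 = 11·3 + 3·12 = 1
a_76 = 11·1 + 3·3 = 3
a_77 = 11·3 + 3·1 = 2
a_78 = 11·2 + 3·3 = 14
a_79 = 11·14 + 3·2 = 7
a_80 = 11·7 + 3·14 = 0
a_81 = 11·0 + 3·7 = 4
a_82 = 11·4 + 3·0 = 10
a_83 = 11·10 + 3·4 = 3
a_84 = 11·3 + 3·10 = 12
a_85 = 11·12 + 3·3 = 5
a_86 = 11·5 + 3·12 = 6
a_87 = 11·6 + 3·5 = 13
a_88 = 11·13 + 3·6 = 8
a_89 = 11·8 + 3·13 = 8
a_90 = 11·8 + 3·8 = 10
a_91 = 11·10 + 3·8 = 15
a_92 = 11·15 + 3·10 = 8
a_93 = 11·8 + 3·15 = 14
a_94 = 11·14 + 3·8 = 8
a_95 = 11·8 + 3·14 = 11
a_96 = 11·11 + 3·8 = 9
a_97 = 11·9 + 3·11 = 13
a_98 = 11·13 + 3·9 = 0
a_99 = 11·0 + 3·13 = 5
a_100 = 11·5 + 3·0 = 4
a_101 = 11·4 + 3·5 = 8
a_102 = 11·8 + 3·4 = 15
a_103 = 11·15 + 3·8 = 2
a_104 = 11·2 + 3·15 = 16
a_105 = 11·16 + 3·2 = 12
a_106 = 11·12 + 3·16 = 10
a_107 = 11·10 + 3·12 = 10
a_108 = 11·10 + 3·10 = 4
a_109 = 11·4 + 3·10 = 6
a_110 = 11·6 + 3·4 = 10
a_111 = 11·10 + 3·6 = 9
a_112 = 11·9 + 3·10 = 10
a_113 = 11·10 + 3·9 = 1
a_114 = 11·1 + 3·10 = 7
a_115 = 11·7 + 3·1 = 12
a_116 = 11·12 + 3·7 = 0
a_117 = 11·0 + 3·12 = 2
a_118 = 11·2 + 3·0 = 5
a_119 = 11·5 + 3·2 = 10
a_120 = 11·10 + 3·5 = 6
a_121 = 11·6 + 3·10 = 11
a_122 = 11·11 + 3·6 = 3
a_123 = 11·3 + 3·11 = 15
a_124 = 11·15 + 3·3 = 4
a_125 = 11·4 + 3·15 = 4
a_126 = 11·4 + 3·4 = 5
a_127 = 11·5 + 3·4 = 16
a_128 = 11·16 + 3·5 = 4
a_129 = 11·4 + 3·16 = 7
a_130 = 11·7 + 3·4 = 4
a_131 = 11·4 + 3·7 = 14
a_132 = 11·14 + 3·4 = 13
a_133 = 11·13 + 3·14 = 15
a_134 = 11·15 + 3·13 = 0
a_135 = 11·0 + 3·15 = 11
a_136 = 11·11 + 3·0 = 2
a_137 = 11·2 + 3·11 = 4
a_138 = 11·4 + 3·2 = 16
a_139 = 11·16 + 3·4 = 1
a_140 = 11·1 + 3·16 = 8
a_141 = 11·8 + 3·1 = 6
a_142 = 11·6 + 3·8 = 5
a_143 = 11·5 + 3·6 = 5
a_144 = 11·5 + 3·5 = 2
a_145 = 11·2 + 3·5 = 3
a_146 = 11·3 + 3·2 = 5
a_147 = 11·5 + 3·3 = 13
a_148 = 11·13 + 3·5 = 5
a_149 = 11·5 + 3·13 = 9

9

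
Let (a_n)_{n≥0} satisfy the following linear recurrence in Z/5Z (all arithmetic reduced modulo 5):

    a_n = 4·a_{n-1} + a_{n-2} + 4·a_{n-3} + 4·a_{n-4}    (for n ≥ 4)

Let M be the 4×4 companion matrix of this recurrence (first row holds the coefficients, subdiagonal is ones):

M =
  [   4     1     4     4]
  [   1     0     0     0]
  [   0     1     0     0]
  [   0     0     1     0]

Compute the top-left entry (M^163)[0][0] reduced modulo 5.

3

(M^163)[0][0] is the top entry after applying M 163 times to the unit state (1, 0, 0, 0). Equivalently it is h_{166} for the auxiliary sequence (h_n) obeying the same recurrence with h_3 = 1 and h_i = 0 for 0 ≤ i < 3:
h_4 = 4·1 + 1·0 + 4·0 + 4·0 = 4
h_5 = 4·4 + 1·1 + 4·0 + 4·0 = 2
h_6 = 4·2 + 1·4 + 4·1 + 4·0 = 1
h_7 = 4·1 + 1·2 + 4·4 + 4·1 = 1
h_8 = 4·1 + 1·1 + 4·2 + 4·4 = 4
h_9 = 4·4 + 1·1 + 4·1 + 4·2 = 4
h_10 = 4·4 + 1·4 + 4·1 + 4·1 = 3
h_11 = 4·3 + 1·4 + 4·4 + 4·1 = 1
h_12 = 4·1 + 1·3 + 4·4 + 4·4 = 4
h_13 = 4·4 + 1·1 + 4·3 + 4·4 = 0
h_14 = 4·0 + 1·4 + 4·1 + 4·3 = 0
h_15 = 4·0 + 1·0 + 4·4 + 4·1 = 0
h_16 = 4·0 + 1·0 + 4·0 + 4·4 = 1
(h_13, h_14, h_15, h_16) = (0, 0, 0, 1) = (h_0, h_1, h_2, h_3), so the sequence has period 13.
166 ≡ 10 (mod 13), hence h_166 = h_10 = 3.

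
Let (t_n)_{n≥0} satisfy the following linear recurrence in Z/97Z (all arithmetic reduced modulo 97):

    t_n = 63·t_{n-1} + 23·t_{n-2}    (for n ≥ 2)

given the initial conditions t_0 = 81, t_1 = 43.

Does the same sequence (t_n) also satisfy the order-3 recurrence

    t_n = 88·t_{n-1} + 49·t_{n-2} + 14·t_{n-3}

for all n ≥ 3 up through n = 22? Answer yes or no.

Terms t_0..t_22: 81, 43, 13, 62, 34, 76, 41, 63, 62, 20, 67, 25, 12, 70, 30, 8, 30, 37, 14, 84, 85, 12, 92
n=3: candidate gives 20, actual t_3 = 62 ✗

no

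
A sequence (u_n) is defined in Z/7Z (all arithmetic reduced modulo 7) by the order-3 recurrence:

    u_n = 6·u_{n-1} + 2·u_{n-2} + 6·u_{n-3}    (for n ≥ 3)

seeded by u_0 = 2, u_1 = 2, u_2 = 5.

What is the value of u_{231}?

4

u_3 = 6·5 + 2·2 + 6·2 = 4
u_4 = 6·4 + 2·5 + 6·2 = 4
u_5 = 6·4 + 2·4 + 6·5 = 6
u_6 = 6·6 + 2·4 + 6·4 = 5
u_7 = 6·5 + 2·6 + 6·4 = 3
u_8 = 6·3 + 2·5 + 6·6 = 1
u_9 = 6·1 + 2·3 + 6·5 = 0
u_10 = 6·0 + 2·1 + 6·3 = 6
u_11 = 6·6 + 2·0 + 6·1 = 0
u_12 = 6·0 + 2·6 + 6·0 = 5
u_13 = 6·5 + 2·0 + 6·6 = 3
u_14 = 6·3 + 2·5 + 6·0 = 0
u_15 = 6·0 + 2·3 + 6·5 = 1
u_16 = 6·1 + 2·0 + 6·3 = 3
u_17 = 6·3 + 2·1 + 6·0 = 6
u_18 = 6·6 + 2·3 + 6·1 = 6
u_19 = 6·6 + 2·6 + 6·3 = 3
u_20 = 6·3 + 2·6 + 6·6 = 3
u_21 = 6·3 + 2·3 + 6·6 = 4
u_22 = 6·4 + 2·3 + 6·3 = 6
u_23 = 6·6 + 2·4 + 6·3 = 6
u_24 = 6·6 + 2·6 + 6·4 = 2
u_25 = 6·2 + 2·6 + 6·6 = 4
u_26 = 6·4 + 2·2 + 6·6 = 1
u_27 = 6·1 + 2·4 + 6·2 = 5
u_28 = 6·5 + 2·1 + 6·4 = 0
u_29 = 6·0 + 2·5 + 6·1 = 2
u_30 = 6·2 + 2·0 + 6·5 = 0
u_31 = 6·0 + 2·2 + 6·0 = 4
u_32 = 6·4 + 2·0 + 6·2 = 1
u_33 = 6·1 + 2·4 + 6·0 = 0
u_34 = 6·0 + 2·1 + 6·4 = 5
u_35 = 6·5 + 2·0 + 6·1 = 1
u_36 = 6·1 + 2·5 + 6·0 = 2
u_37 = 6·2 + 2·1 + 6·5 = 2
u_38 = 6·2 + 2·2 + 6·1 = 1
u_39 = 6·1 + 2·2 + 6·2 = 1
u_40 = 6·1 + 2·1 + 6·2 = 6
u_41 = 6·6 + 2·1 + 6·1 = 2
u_42 = 6·2 + 2·6 + 6·1 = 2
u_43 = 6·2 + 2·2 + 6·6 = 3
u_44 = 6·3 + 2·2 + 6·2 = 6
u_45 = 6·6 + 2·3 + 6·2 = 5
u_46 = 6·5 + 2·6 + 6·3 = 4
u_47 = 6·4 + 2·5 + 6·6 = 0
u_48 = 6·0 + 2·4 + 6·5 = 3
u_49 = 6·3 + 2·0 + 6·4 = 0
u_50 = 6·0 + 2·3 + 6·0 = 6
u_51 = 6·6 + 2·0 + 6·3 = 5
u_52 = 6·5 + 2·6 + 6·0 = 0
u_53 = 6·0 + 2·5 + 6·6 = 4
u_54 = 6·4 + 2·0 + 6·5 = 5
u_55 = 6·5 + 2·4 + 6·0 = 3
u_56 = 6·3 + 2·5 + 6·4 = 3
u_57 = 6·3 + 2·3 + 6·5 = 5
u_58 = 6·5 + 2·3 + 6·3 = 5
u_59 = 6·5 + 2·5 + 6·3 = 2
u_60 = 6·2 + 2·5 + 6·5 = 3
u_61 = 6·3 + 2·2 + 6·5 = 3
u_62 = 6·3 + 2·3 + 6·2 = 1
u_63 = 6·1 + 2·3 + 6·3 = 2
u_64 = 6·2 + 2·1 + 6·3 = 4
u_65 = 6·4 + 2·2 + 6·1 = 6
u_66 = 6·6 + 2·4 + 6·2 = 0
u_67 = 6·0 + 2·6 + 6·4 = 1
u_68 = 6·1 + 2·0 + 6·6 = 0
u_69 = 6·0 + 2·1 + 6·0 = 2
u_70 = 6·2 + 2·0 + 6·1 = 4
u_71 = 6·4 + 2·2 + 6·0 = 0
u_72 = 6·0 + 2·4 + 6·2 = 6
u_73 = 6·6 + 2·0 + 6·4 = 4
u_74 = 6·4 + 2·6 + 6·0 = 1
u_75 = 6·1 + 2·4 + 6·6 = 1
u_76 = 6·1 + 2·1 + 6·4 = 4
u_77 = 6·4 + 2·1 + 6·1 = 4
u_78 = 6·4 + 2·4 + 6·1 = 3
u_79 = 6·3 + 2·4 + 6·4 = 1
u_80 = 6·1 + 2·3 + 6·4 = 1
u_81 = 6·1 + 2·1 + 6·3 = 5
u_82 = 6·5 + 2·1 + 6·1 = 3
u_83 = 6·3 + 2·5 + 6·1 = 6
u_84 = 6·6 + 2·3 + 6·5 = 2
u_85 = 6·2 + 2·6 + 6·3 = 0
u_86 = 6·0 + 2·2 + 6·6 = 5
u_87 = 6·5 + 2·0 + 6·2 = 0
u_88 = 6·0 + 2·5 + 6·0 = 3
u_89 = 6·3 + 2·0 + 6·5 = 6
u_90 = 6·6 + 2·3 + 6·0 = 0
u_91 = 6·0 + 2·6 + 6·3 = 2
u_92 = 6·2 + 2·0 + 6·6 = 6
u_93 = 6·6 + 2·2 + 6·0 = 5
u_94 = 6·5 + 2·6 + 6·2 = 5
u_95 = 6·5 + 2·5 + 6·6 = 6
u_96 = 6·6 + 2·5 + 6·5 = 6
u_97 = 6·6 + 2·6 + 6·5 = 1
u_98 = 6·1 + 2·6 + 6·6 = 5
u_99 = 6·5 + 2·1 + 6·6 = 5
u_100 = 6·5 + 2·5 + 6·1 = 4
u_101 = 6·4 + 2·5 + 6·5 = 1
u_102 = 6·1 + 2·4 + 6·5 = 2
u_103 = 6·2 + 2·1 + 6·4 = 3
u_104 = 6·3 + 2·2 + 6·1 = 0
u_105 = 6·0 + 2·3 + 6·2 = 4
u_106 = 6·4 + 2·0 + 6·3 = 0
u_107 = 6·0 + 2·4 + 6·0 = 1
u_108 = 6·1 + 2·0 + 6·4 = 2
u_109 = 6·2 + 2·1 + 6·0 = 0
u_110 = 6·0 + 2·2 + 6·1 = 3
u_111 = 6·3 + 2·0 + 6·2 = 2
u_112 = 6·2 + 2·3 + 6·0 = 4
u_113 = 6·4 + 2·2 + 6·3 = 4
u_114 = 6·4 + 2·4 + 6·2 = 2
u_115 = 6·2 + 2·4 + 6·4 = 2
u_116 = 6·2 + 2·2 + 6·4 = 5
(u_114, u_115, u_116) = (2, 2, 5) = (u_0, u_1, u_2), so the sequence has period 114.
231 ≡ 3 (mod 114), hence u_231 = u_3 = 4.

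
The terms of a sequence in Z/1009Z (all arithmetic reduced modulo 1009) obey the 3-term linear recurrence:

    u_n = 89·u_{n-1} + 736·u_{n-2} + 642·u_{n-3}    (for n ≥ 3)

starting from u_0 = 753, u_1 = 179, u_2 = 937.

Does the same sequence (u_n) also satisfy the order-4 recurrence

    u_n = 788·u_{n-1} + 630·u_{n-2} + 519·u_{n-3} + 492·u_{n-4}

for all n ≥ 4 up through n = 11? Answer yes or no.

no

Terms u_0..u_11: 753, 179, 937, 335, 931, 675, 802, 485, 274, 238, 455, 79
n=4: candidate gives 922, actual u_4 = 931 ✗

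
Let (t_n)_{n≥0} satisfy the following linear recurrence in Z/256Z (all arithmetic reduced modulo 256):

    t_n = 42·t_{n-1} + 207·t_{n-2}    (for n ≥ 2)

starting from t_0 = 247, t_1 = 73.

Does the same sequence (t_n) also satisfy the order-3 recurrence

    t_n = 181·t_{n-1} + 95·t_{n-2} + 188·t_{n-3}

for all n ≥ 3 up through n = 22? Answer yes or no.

no

Terms t_0..t_22: 247, 73, 179, 101, 79, 161, 75, 125, 39, 121, 99, 21, 127, 209, 251, 45, 87, 169, 19, 197, 175, 1, 171
n=3: candidate gives 10, actual t_3 = 101 ✗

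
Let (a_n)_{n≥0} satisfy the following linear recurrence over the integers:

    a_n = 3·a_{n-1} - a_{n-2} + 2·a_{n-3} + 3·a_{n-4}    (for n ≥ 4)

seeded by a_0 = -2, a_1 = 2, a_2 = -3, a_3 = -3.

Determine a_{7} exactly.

a_4 = 3·-3 + -1·-3 + 2·2 + 3·-2 = -8
a_5 = 3·-8 + -1·-3 + 2·-3 + 3·2 = -21
a_6 = 3·-21 + -1·-8 + 2·-3 + 3·-3 = -70
a_7 = 3·-70 + -1·-21 + 2·-8 + 3·-3 = -214

-214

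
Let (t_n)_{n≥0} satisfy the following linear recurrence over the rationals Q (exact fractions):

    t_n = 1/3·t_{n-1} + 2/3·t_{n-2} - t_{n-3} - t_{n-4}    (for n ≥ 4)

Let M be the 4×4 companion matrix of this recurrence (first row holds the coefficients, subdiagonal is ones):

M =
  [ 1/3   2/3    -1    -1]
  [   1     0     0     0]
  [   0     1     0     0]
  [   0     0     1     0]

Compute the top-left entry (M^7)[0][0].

(M^7)[0][0] is the top entry after applying M 7 times to the unit state (1, 0, 0, 0). Equivalently it is h_{10} for the auxiliary sequence (h_n) obeying the same recurrence with h_3 = 1 and h_i = 0 for 0 ≤ i < 3:
h_4 = 1/3·1 + 2/3·0 + -1·0 + -1·0 = 1/3
h_5 = 1/3·1/3 + 2/3·1 + -1·0 + -1·0 = 7/9
h_6 = 1/3·7/9 + 2/3·1/3 + -1·1 + -1·0 = -14/27
h_7 = 1/3·-14/27 + 2/3·7/9 + -1·1/3 + -1·1 = -80/81
h_8 = 1/3·-80/81 + 2/3·-14/27 + -1·7/9 + -1·1/3 = -434/243
h_9 = 1/3·-434/243 + 2/3·-80/81 + -1·-14/27 + -1·7/9 = -1103/729
h_10 = 1/3·-1103/729 + 2/3·-434/243 + -1·-80/81 + -1·-14/27 = -413/2187

-413/2187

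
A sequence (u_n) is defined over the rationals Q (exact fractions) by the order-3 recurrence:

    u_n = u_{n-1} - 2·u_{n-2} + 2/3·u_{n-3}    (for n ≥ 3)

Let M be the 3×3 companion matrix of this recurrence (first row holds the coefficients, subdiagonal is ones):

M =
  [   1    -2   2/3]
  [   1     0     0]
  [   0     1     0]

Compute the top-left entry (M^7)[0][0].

-19/3

(M^7)[0][0] is the top entry after applying M 7 times to the unit state (1, 0, 0). Equivalently it is h_{9} for the auxiliary sequence (h_n) obeying the same recurrence with h_2 = 1 and h_i = 0 for 0 ≤ i < 2:
h_3 = 1·1 + -2·0 + 2/3·0 = 1
h_4 = 1·1 + -2·1 + 2/3·0 = -1
h_5 = 1·-1 + -2·1 + 2/3·1 = -7/3
h_6 = 1·-7/3 + -2·-1 + 2/3·1 = 1/3
h_7 = 1·1/3 + -2·-7/3 + 2/3·-1 = 13/3
h_8 = 1·13/3 + -2·1/3 + 2/3·-7/3 = 19/9
h_9 = 1·19/9 + -2·13/3 + 2/3·1/3 = -19/3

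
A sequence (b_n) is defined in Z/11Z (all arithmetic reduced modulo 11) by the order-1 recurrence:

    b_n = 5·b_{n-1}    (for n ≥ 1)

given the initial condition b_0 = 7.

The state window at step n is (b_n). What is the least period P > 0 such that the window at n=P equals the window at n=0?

5

n=0: window = (7)
n=1: window = (2)
n=2: window = (10)
n=3: window = (6)
n=4: window = (8)
n=5: window = (7)
window at n=5 equals window at n=0 → period = 5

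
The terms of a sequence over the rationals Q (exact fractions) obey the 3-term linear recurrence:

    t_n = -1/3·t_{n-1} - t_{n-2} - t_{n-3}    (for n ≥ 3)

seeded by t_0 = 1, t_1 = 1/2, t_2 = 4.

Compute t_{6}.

517/81

t_3 = -1/3·4 + -1·1/2 + -1·1 = -17/6
t_4 = -1/3·-17/6 + -1·4 + -1·1/2 = -32/9
t_5 = -1/3·-32/9 + -1·-17/6 + -1·4 = 1/54
t_6 = -1/3·1/54 + -1·-32/9 + -1·-17/6 = 517/81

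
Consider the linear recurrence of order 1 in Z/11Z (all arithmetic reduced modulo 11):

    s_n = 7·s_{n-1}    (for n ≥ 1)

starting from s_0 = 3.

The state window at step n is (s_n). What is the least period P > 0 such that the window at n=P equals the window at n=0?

n=0: window = (3)
n=1: window = (10)
n=2: window = (4)
n=3: window = (6)
n=4: window = (9)
n=5: window = (8)
n=6: window = (1)
n=7: window = (7)
n=8: window = (5)
n=9: window = (2)
n=10: window = (3)
window at n=10 equals window at n=0 → period = 10

10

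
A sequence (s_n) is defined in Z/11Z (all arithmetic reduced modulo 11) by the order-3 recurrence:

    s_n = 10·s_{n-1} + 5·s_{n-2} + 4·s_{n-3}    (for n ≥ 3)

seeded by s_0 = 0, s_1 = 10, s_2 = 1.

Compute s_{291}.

s_3 = 10·1 + 5·10 + 4·0 = 5
s_4 = 10·5 + 5·1 + 4·10 = 7
s_5 = 10·7 + 5·5 + 4·1 = 0
s_6 = 10·0 + 5·7 + 4·5 = 0
s_7 = 10·0 + 5·0 + 4·7 = 6
s_8 = 10·6 + 5·0 + 4·0 = 5
s_9 = 10·5 + 5·6 + 4·0 = 3
s_10 = 10·3 + 5·5 + 4·6 = 2
s_11 = 10·2 + 5·3 + 4·5 = 0
s_12 = 10·0 + 5·2 + 4·3 = 0
s_13 = 10·0 + 5·0 + 4·2 = 8
s_14 = 10·8 + 5·0 + 4·0 = 3
s_15 = 10·3 + 5·8 + 4·0 = 4
s_16 = 10·4 + 5·3 + 4·8 = 10
s_17 = 10·10 + 5·4 + 4·3 = 0
s_18 = 10·0 + 5·10 + 4·4 = 0
s_19 = 10·0 + 5·0 + 4·10 = 7
s_20 = 10·7 + 5·0 + 4·0 = 4
s_21 = 10·4 + 5·7 + 4·0 = 9
s_22 = 10·9 + 5·4 + 4·7 = 6
s_23 = 10·6 + 5·9 + 4·4 = 0
s_24 = 10·0 + 5·6 + 4·9 = 0
s_25 = 10·0 + 5·0 + 4·6 = 2
s_26 = 10·2 + 5·0 + 4·0 = 9
s_27 = 10·9 + 5·2 + 4·0 = 1
s_28 = 10·1 + 5·9 + 4·2 = 8
s_29 = 10·8 + 5·1 + 4·9 = 0
s_30 = 10·0 + 5·8 + 4·1 = 0
s_31 = 10·0 + 5·0 + 4·8 = 10
s_32 = 10·10 + 5·0 + 4·0 = 1
(s_30, s_31, s_32) = (0, 10, 1) = (s_0, s_1, s_2), so the sequence has period 30.
291 ≡ 21 (mod 30), hence s_291 = s_21 = 9.

9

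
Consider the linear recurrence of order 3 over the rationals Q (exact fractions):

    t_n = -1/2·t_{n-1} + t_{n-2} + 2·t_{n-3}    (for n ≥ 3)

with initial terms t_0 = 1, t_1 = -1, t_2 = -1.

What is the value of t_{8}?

t_3 = -1/2·-1 + 1·-1 + 2·1 = 3/2
t_4 = -1/2·3/2 + 1·-1 + 2·-1 = -15/4
t_5 = -1/2·-15/4 + 1·3/2 + 2·-1 = 11/8
t_6 = -1/2·11/8 + 1·-15/4 + 2·3/2 = -23/16
t_7 = -1/2·-23/16 + 1·11/8 + 2·-15/4 = -173/32
t_8 = -1/2·-173/32 + 1·-23/16 + 2·11/8 = 257/64

257/64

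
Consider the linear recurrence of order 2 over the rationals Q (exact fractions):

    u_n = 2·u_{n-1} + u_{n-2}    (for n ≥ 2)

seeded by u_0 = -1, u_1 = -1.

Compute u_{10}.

-3363

u_2 = 2·-1 + 1·-1 = -3
u_3 = 2·-3 + 1·-1 = -7
u_4 = 2·-7 + 1·-3 = -17
u_5 = 2·-17 + 1·-7 = -41
u_6 = 2·-41 + 1·-17 = -99
u_7 = 2·-99 + 1·-41 = -239
u_8 = 2·-239 + 1·-99 = -577
u_9 = 2·-577 + 1·-239 = -1393
u_10 = 2·-1393 + 1·-577 = -3363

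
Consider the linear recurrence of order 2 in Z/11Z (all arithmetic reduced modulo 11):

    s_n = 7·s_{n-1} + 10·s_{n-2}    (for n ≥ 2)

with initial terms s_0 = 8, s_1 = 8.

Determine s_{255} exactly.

8

s_2 = 7·8 + 10·8 = 4
s_3 = 7·4 + 10·8 = 9
s_4 = 7·9 + 10·4 = 4
s_5 = 7·4 + 10·9 = 8
s_6 = 7·8 + 10·4 = 8
(s_5, s_6) = (8, 8) = (s_0, s_1), so the sequence has period 5.
255 ≡ 0 (mod 5), hence s_255 = s_0 = 8.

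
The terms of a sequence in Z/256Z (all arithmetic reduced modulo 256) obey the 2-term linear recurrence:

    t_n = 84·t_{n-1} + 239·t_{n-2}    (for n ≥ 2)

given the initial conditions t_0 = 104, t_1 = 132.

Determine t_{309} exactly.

t_2 = 84·132 + 239·104 = 104
t_3 = 84·104 + 239·132 = 92
t_4 = 84·92 + 239·104 = 72
t_5 = 84·72 + 239·92 = 132
t_6 = 84·132 + 239·72 = 136
t_7 = 84·136 + 239·132 = 220
t_8 = 84·220 + 239·136 = 40
t_9 = 84·40 + 239·220 = 132
t_10 = 84·132 + 239·40 = 168
t_11 = 84·168 + 239·132 = 92
t_12 = 84·92 + 239·168 = 8
t_13 = 84·8 + 239·92 = 132
t_14 = 84·132 + 239·8 = 200
t_15 = 84·200 + 239·132 = 220
t_16 = 84·220 + 239·200 = 232
t_17 = 84·232 + 239·220 = 132
t_18 = 84·132 + 239·232 = 232
t_19 = 84·232 + 239·132 = 92
t_20 = 84·92 + 239·232 = 200
t_21 = 84·200 + 239·92 = 132
t_22 = 84·132 + 239·200 = 8
t_23 = 84·8 + 239·132 = 220
t_24 = 84·220 + 239·8 = 168
t_25 = 84·168 + 239·220 = 132
t_26 = 84·132 + 239·168 = 40
t_27 = 84·40 + 239·132 = 92
t_28 = 84·92 + 239·40 = 136
t_29 = 84·136 + 239·92 = 132
t_30 = 84·132 + 239·136 = 72
t_31 = 84·72 + 239·132 = 220
t_32 = 84·220 + 239·72 = 104
t_33 = 84·104 + 239·220 = 132
(t_32, t_33) = (104, 132) = (t_0, t_1), so the sequence has period 32.
309 ≡ 21 (mod 32), hence t_309 = t_21 = 132.

132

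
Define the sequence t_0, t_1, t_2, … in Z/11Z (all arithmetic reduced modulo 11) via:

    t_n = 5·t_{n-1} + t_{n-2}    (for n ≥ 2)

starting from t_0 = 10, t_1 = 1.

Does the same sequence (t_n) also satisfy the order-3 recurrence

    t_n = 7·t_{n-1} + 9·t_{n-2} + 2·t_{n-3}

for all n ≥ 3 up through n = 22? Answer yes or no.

Terms t_0..t_22: 10, 1, 4, 10, 10, 5, 2, 4, 0, 4, 9, 5, 1, 10, 7, 1, 1, 6, 9, 7, 0, 7, 2
n=3: candidate gives 2, actual t_3 = 10 ✗

no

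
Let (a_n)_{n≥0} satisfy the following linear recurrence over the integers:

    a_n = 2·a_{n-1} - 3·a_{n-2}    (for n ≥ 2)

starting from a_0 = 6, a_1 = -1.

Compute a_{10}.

-1292

a_2 = 2·-1 + -3·6 = -20
a_3 = 2·-20 + -3·-1 = -37
a_4 = 2·-37 + -3·-20 = -14
a_5 = 2·-14 + -3·-37 = 83
a_6 = 2·83 + -3·-14 = 208
a_7 = 2·208 + -3·83 = 167
a_8 = 2·167 + -3·208 = -290
a_9 = 2·-290 + -3·167 = -1081
a_10 = 2·-1081 + -3·-290 = -1292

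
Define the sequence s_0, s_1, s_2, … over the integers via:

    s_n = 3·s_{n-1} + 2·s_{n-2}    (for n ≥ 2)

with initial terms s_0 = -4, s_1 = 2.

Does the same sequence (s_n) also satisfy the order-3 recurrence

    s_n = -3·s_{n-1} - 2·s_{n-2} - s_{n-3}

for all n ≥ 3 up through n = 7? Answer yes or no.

no

Terms s_0..s_7: -4, 2, -2, -2, -10, -34, -122, -434
n=3: candidate gives 6, actual s_3 = -2 ✗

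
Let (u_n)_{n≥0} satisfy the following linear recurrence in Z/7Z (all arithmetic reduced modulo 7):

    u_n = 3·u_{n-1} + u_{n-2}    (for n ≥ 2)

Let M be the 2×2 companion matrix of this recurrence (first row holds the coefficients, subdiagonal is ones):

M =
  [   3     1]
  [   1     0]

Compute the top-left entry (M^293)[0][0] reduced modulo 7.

(M^293)[0][0] is the top entry after applying M 293 times to the unit state (1, 0). Equivalently it is h_{294} for the auxiliary sequence (h_n) obeying the same recurrence with h_1 = 1 and h_i = 0 for 0 ≤ i < 1:
h_2 = 3·1 + 1·0 = 3
h_3 = 3·3 + 1·1 = 3
h_4 = 3·3 + 1·3 = 5
h_5 = 3·5 + 1·3 = 4
h_6 = 3·4 + 1·5 = 3
h_7 = 3·3 + 1·4 = 6
h_8 = 3·6 + 1·3 = 0
h_9 = 3·0 + 1·6 = 6
h_10 = 3·6 + 1·0 = 4
h_11 = 3·4 + 1·6 = 4
h_12 = 3·4 + 1·4 = 2
h_13 = 3·2 + 1·4 = 3
h_14 = 3·3 + 1·2 = 4
h_15 = 3·4 + 1·3 = 1
h_16 = 3·1 + 1·4 = 0
h_17 = 3·0 + 1·1 = 1
(h_16, h_17) = (0, 1) = (h_0, h_1), so the sequence has period 16.
294 ≡ 6 (mod 16), hence h_294 = h_6 = 3.

3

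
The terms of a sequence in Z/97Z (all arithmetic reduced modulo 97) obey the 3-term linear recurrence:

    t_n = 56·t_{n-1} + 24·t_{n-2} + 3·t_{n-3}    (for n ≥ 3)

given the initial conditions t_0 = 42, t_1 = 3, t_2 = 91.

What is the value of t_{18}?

59

t_3 = 56·91 + 24·3 + 3·42 = 56
t_4 = 56·56 + 24·91 + 3·3 = 91
t_5 = 56·91 + 24·56 + 3·91 = 20
t_6 = 56·20 + 24·91 + 3·56 = 77
t_7 = 56·77 + 24·20 + 3·91 = 21
t_8 = 56·21 + 24·77 + 3·20 = 77
t_9 = 56·77 + 24·21 + 3·77 = 3
t_10 = 56·3 + 24·77 + 3·21 = 42
t_11 = 56·42 + 24·3 + 3·77 = 36
t_12 = 56·36 + 24·42 + 3·3 = 26
t_13 = 56·26 + 24·36 + 3·42 = 21
t_14 = 56·21 + 24·26 + 3·36 = 65
t_15 = 56·65 + 24·21 + 3·26 = 51
t_16 = 56·51 + 24·65 + 3·21 = 17
t_17 = 56·17 + 24·51 + 3·65 = 43
t_18 = 56·43 + 24·17 + 3·51 = 59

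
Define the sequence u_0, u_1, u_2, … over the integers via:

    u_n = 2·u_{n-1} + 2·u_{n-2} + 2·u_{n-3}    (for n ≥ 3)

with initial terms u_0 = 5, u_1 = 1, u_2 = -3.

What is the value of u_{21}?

668660992

u_3 = 2·-3 + 2·1 + 2·5 = 6
u_4 = 2·6 + 2·-3 + 2·1 = 8
u_5 = 2·8 + 2·6 + 2·-3 = 22
u_6 = 2·22 + 2·8 + 2·6 = 72
u_7 = 2·72 + 2·22 + 2·8 = 204
u_8 = 2·204 + 2·72 + 2·22 = 596
u_9 = 2·596 + 2·204 + 2·72 = 1744
u_10 = 2·1744 + 2·596 + 2·204 = 5088
u_11 = 2·5088 + 2·1744 + 2·596 = 14856
u_12 = 2·14856 + 2·5088 + 2·1744 = 43376
u_13 = 2·43376 + 2·14856 + 2·5088 = 126640
u_14 = 2·126640 + 2·43376 + 2·14856 = 369744
u_15 = 2·369744 + 2·126640 + 2·43376 = 1079520
u_16 = 2·1079520 + 2·369744 + 2·126640 = 3151808
u_17 = 2·3151808 + 2·1079520 + 2·369744 = 9202144
u_18 = 2·9202144 + 2·3151808 + 2·1079520 = 26866944
u_19 = 2·26866944 + 2·9202144 + 2·3151808 = 78441792
u_20 = 2·78441792 + 2·26866944 + 2·9202144 = 229021760
u_21 = 2·229021760 + 2·78441792 + 2·26866944 = 668660992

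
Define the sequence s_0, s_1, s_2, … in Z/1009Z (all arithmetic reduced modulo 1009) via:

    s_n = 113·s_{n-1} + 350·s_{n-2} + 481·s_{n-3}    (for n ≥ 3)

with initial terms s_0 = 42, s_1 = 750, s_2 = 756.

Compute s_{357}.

437

s_3 = 113·756 + 350·750 + 481·42 = 854
s_4 = 113·854 + 350·756 + 481·750 = 417
s_5 = 113·417 + 350·854 + 481·756 = 330
s_6 = 113·330 + 350·417 + 481·854 = 722
s_7 = 113·722 + 350·330 + 481·417 = 117
s_8 = 113·117 + 350·722 + 481·330 = 871
Continuing the recurrence:
  s_9 = 317;  s_10 = 411;  s_11 = 205;  s_12 = 648;  s_13 = 614;  s_14 = 268
  s_15 = 913;  s_16 = 920;  s_17 = 495;  s_18 = 807;  s_19 = 661;  s_20 = 937
  s_21 = 936;  s_22 = 963;  s_23 = 205;  s_24 = 204;  s_25 = 28;  s_26 = 630
  s_27 = 521;  s_28 = 231;  s_29 = 929;  s_30 = 540;  s_31 = 853;  s_32 = 713
  s_33 = 162;  s_34 = 101;  s_35 = 403;  s_36 = 398;  s_37 = 517;  s_38 = 72
  s_39 = 131;  s_40 = 106;  s_41 = 641;  s_42 = 5;  s_43 = 444;  s_44 = 30
  s_45 = 764;  s_46 = 633;  s_47 = 209;  s_48 = 188;  s_49 = 312;  s_50 = 794
  s_51 = 776;  s_52 = 61;  s_53 = 521;  s_54 = 438;  s_55 = 863;  s_56 = 956
  s_57 = 221;  s_58 = 773;  s_59 = 973;  s_60 = 462;  s_61 = 756;  s_62 = 769
  s_63 = 607;  s_64 = 122;  s_65 = 815;  s_66 = 964;  s_67 = 832;  s_68 = 87
  s_69 = 902;  s_70 = 825;  s_71 = 758;  s_72 = 57;  s_73 = 608;  s_74 = 211
  s_75 = 711;  s_76 = 663;  s_77 = 471;  s_78 = 675;  s_79 = 33;  s_80 = 372
  s_81 = 895;  s_82 = 3;  s_83 = 129;  s_84 = 144;  s_85 = 307;  s_86 = 835
  s_87 = 657;  s_88 = 577;  s_89 = 576;  s_90 = 862;  s_91 = 404;  s_92 = 846
  s_93 = 815;  s_94 = 326;  s_95 = 516;  s_96 = 392;  s_97 = 300;  s_98 = 561
  s_99 = 768;  s_100 = 627;  s_101 = 56;  s_102 = 885;  s_103 = 439;  s_104 = 855
  s_105 = 929;  s_106 = 905;  s_107 = 191;  s_108 = 180;  s_109 = 842;  s_110 = 794
  s_111 = 808;  s_112 = 303;  s_113 = 725;  s_114 = 484;  s_115 = 135;  s_116 = 628
  s_117 = 895;  s_118 = 432;  s_119 = 212;  s_120 = 251;  s_121 = 592;  s_122 = 432
  s_123 = 390;  s_124 = 747;  s_125 = 887;  s_126 = 375;  s_127 = 787;  s_128 = 59
  s_129 = 370;  s_130 = 74;  s_131 = 765;  s_132 = 732;  s_133 = 622;  s_134 = 259
  s_135 = 722;  s_136 = 215;  s_137 = 1001;  s_138 = 875;  s_139 = 717;  s_140 = 3
  s_141 = 170;  s_142 = 888;  s_143 = 856;  s_144 = 942;  s_145 = 749;  s_146 = 711
  s_147 = 503;  s_148 = 18;  s_149 = 440;  s_150 = 308;  s_151 = 707;  s_152 = 776
  s_153 = 984;  s_154 = 415;  s_155 = 738;  s_156 = 693;  s_157 = 445;  s_158 = 35
  s_159 = 646;  s_160 = 629;  s_161 = 213;  s_162 = 1004;  s_163 = 177;  s_164 = 633
  s_165 = 913;  s_166 = 202;  s_167 = 80;  s_168 = 267;  s_169 = 956;  s_170 = 825
  s_171 = 293;  s_172 = 729;  s_173 = 568;  s_174 = 163;  s_175 = 810;  s_176 = 26
  s_177 = 592;  s_178 = 457;  s_179 = 935;  s_180 = 452;  s_181 = 815;  s_182 = 793
  s_183 = 997;  s_184 = 251;  s_185 = 987;  s_186 = 890;  s_187 = 702;  s_188 = 860
  s_189 = 94;  s_190 = 497;  s_191 = 239;  s_192 = 984;  s_193 = 29;  s_194 = 514
  s_195 = 712;  s_196 = 866;  s_197 = 1000;  s_198 = 813;  s_199 = 765;  s_200 = 399
  s_201 = 617;  s_202 = 188;  s_203 = 288;  s_204 = 602;  s_205 = 950;  s_206 = 510
  s_207 = 635;  s_208 = 905;  s_209 = 749;  s_210 = 522;  s_211 = 700;  s_212 = 525
  s_213 = 457;  s_214 = 997;  s_215 = 456;  s_216 = 769;  s_217 = 583;  s_218 = 424
  s_219 = 307;  s_220 = 383;  s_221 = 514;  s_222 = 775;  s_223 = 675;  s_224 = 458
  s_225 = 893;  s_226 = 664;  s_227 = 462;  s_228 = 776;  s_229 = 705;  s_230 = 375
  s_231 = 477;  s_232 = 585;  s_233 = 749;  s_234 = 198;  s_235 = 869;  s_236 = 59
  s_237 = 437;  s_238 = 673;  s_239 = 83;  s_240 = 67;  s_241 = 121;  s_242 = 362
  s_243 = 457;  s_244 = 436;  s_245 = 929;  s_246 = 137;  s_247 = 442;  s_248 = 894
  s_249 = 757;  s_250 = 598;  s_251 = 743;  s_252 = 517;  s_253 = 709;  s_254 = 942
  s_255 = 900;  s_256 = 544;  s_257 = 176;  s_258 = 455;  s_259 = 340;  s_260 = 815
  s_261 = 116;  s_262 = 785;  s_263 = 676;  s_264 = 307;  s_265 = 89;  s_266 = 721
  s_267 = 977;  s_268 = 951;  s_269 = 113;  s_270 = 284;  s_271 = 357;  s_272 = 366
  s_273 = 212;  s_274 = 893;  s_275 = 23;  s_276 = 404;  s_277 = 933;  s_278 = 597
  s_279 = 88;  s_280 = 718;  s_281 = 536;  s_282 = 37;  s_283 = 351;  s_284 = 666
  s_285 = 988;  s_286 = 1003;  s_287 = 537;  s_288 = 48;  s_289 = 796;  s_290 = 796
  s_291 = 144;  s_292 = 709;  s_293 = 821;  s_294 = 533;  s_295 = 470;  s_296 = 909
  s_297 = 928;  s_298 = 297;  s_299 = 498;  s_300 = 183;  s_301 = 830;  s_302 = 841
  s_303 = 335;  s_304 = 919;  s_305 = 38;  s_306 = 741;  s_307 = 266;  s_308 = 950
  s_309 = 912;  s_310 = 480;  s_311 = 992;  s_312 = 360;  s_313 = 243;  s_314 = 995
  s_315 = 342;  s_316 = 288;  s_317 = 214;  s_318 = 910;  s_319 = 441;  s_320 = 64
  s_321 = 955;  s_322 = 385;  s_323 = 903;  s_324 = 943;  s_325 = 376;  s_326 = 690
  s_327 = 240;  s_328 = 471;  s_329 = 937;  s_330 = 733;  s_331 = 651;  s_332 = 853
  s_333 = 782;  s_334 = 810;  s_335 = 611;  s_336 = 187;  s_337 = 20;  s_338 = 379
  s_339 = 532;  s_340 = 586;  s_341 = 847;  s_342 = 744;  s_343 = 484;  s_344 = 55
  s_345 = 727;  s_346 = 226;  s_347 = 716;  s_348 = 150;  s_349 = 908;  s_350 = 45
  s_351 = 516;  s_352 = 252;  s_353 = 669;  s_354 = 321;  s_355 = 143
s_356 = 113·143 + 350·321 + 481·669 = 284
s_357 = 113·284 + 350·143 + 481·321 = 437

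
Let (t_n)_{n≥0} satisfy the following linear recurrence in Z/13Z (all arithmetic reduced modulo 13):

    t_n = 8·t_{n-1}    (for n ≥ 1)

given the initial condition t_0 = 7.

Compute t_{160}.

t_1 = 8·7 = 4
t_2 = 8·4 = 6
t_3 = 8·6 = 9
t_4 = 8·9 = 7
(t_4) = (7) = (t_0), so the sequence has period 4.
160 ≡ 0 (mod 4), hence t_160 = t_0 = 7.

7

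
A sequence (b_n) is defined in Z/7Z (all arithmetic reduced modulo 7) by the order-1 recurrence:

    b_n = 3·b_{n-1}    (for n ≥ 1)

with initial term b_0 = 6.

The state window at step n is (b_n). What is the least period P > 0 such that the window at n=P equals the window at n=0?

n=0: window = (6)
n=1: window = (4)
n=2: window = (5)
n=3: window = (1)
n=4: window = (3)
n=5: window = (2)
n=6: window = (6)
window at n=6 equals window at n=0 → period = 6

6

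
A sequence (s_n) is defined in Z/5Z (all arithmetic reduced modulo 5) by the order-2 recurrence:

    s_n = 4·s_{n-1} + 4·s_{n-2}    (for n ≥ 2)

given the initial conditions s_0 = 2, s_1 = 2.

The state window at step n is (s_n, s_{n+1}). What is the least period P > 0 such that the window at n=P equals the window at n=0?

3

n=0: window = (2, 2)
n=1: window = (2, 1)
n=2: window = (1, 2)
n=3: window = (2, 2)
window at n=3 equals window at n=0 → period = 3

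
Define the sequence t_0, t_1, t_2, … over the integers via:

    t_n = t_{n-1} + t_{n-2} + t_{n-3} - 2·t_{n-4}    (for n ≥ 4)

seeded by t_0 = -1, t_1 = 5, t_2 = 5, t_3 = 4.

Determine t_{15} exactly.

t_4 = 1·4 + 1·5 + 1·5 + -2·-1 = 16
t_5 = 1·16 + 1·4 + 1·5 + -2·5 = 15
t_6 = 1·15 + 1·16 + 1·4 + -2·5 = 25
t_7 = 1·25 + 1·15 + 1·16 + -2·4 = 48
t_8 = 1·48 + 1·25 + 1·15 + -2·16 = 56
t_9 = 1·56 + 1·48 + 1·25 + -2·15 = 99
t_10 = 1·99 + 1·56 + 1·48 + -2·25 = 153
t_11 = 1·153 + 1·99 + 1·56 + -2·48 = 212
t_12 = 1·212 + 1·153 + 1·99 + -2·56 = 352
t_13 = 1·352 + 1·212 + 1·153 + -2·99 = 519
t_14 = 1·519 + 1·352 + 1·212 + -2·153 = 777
t_15 = 1·777 + 1·519 + 1·352 + -2·212 = 1224

1224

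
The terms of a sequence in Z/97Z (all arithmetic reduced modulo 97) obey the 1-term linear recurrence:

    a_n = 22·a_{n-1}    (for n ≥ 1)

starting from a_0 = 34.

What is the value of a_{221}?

69

a_1 = 22·34 = 69
a_2 = 22·69 = 63
a_3 = 22·63 = 28
a_4 = 22·28 = 34
(a_4) = (34) = (a_0), so the sequence has period 4.
221 ≡ 1 (mod 4), hence a_221 = a_1 = 69.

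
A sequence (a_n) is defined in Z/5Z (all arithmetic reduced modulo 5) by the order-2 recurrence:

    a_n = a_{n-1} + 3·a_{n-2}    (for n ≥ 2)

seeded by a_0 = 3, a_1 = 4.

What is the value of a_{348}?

a_2 = 1·4 + 3·3 = 3
a_3 = 1·3 + 3·4 = 0
a_4 = 1·0 + 3·3 = 4
a_5 = 1·4 + 3·0 = 4
a_6 = 1·4 + 3·4 = 1
a_7 = 1·1 + 3·4 = 3
a_8 = 1·3 + 3·1 = 1
a_9 = 1·1 + 3·3 = 0
a_10 = 1·0 + 3·1 = 3
a_11 = 1·3 + 3·0 = 3
a_12 = 1·3 + 3·3 = 2
a_13 = 1·2 + 3·3 = 1
a_14 = 1·1 + 3·2 = 2
a_15 = 1·2 + 3·1 = 0
a_16 = 1·0 + 3·2 = 1
a_17 = 1·1 + 3·0 = 1
a_18 = 1·1 + 3·1 = 4
a_19 = 1·4 + 3·1 = 2
a_20 = 1·2 + 3·4 = 4
a_21 = 1·4 + 3·2 = 0
a_22 = 1·0 + 3·4 = 2
a_23 = 1·2 + 3·0 = 2
a_24 = 1·2 + 3·2 = 3
a_25 = 1·3 + 3·2 = 4
(a_24, a_25) = (3, 4) = (a_0, a_1), so the sequence has period 24.
348 ≡ 12 (mod 24), hence a_348 = a_12 = 2.

2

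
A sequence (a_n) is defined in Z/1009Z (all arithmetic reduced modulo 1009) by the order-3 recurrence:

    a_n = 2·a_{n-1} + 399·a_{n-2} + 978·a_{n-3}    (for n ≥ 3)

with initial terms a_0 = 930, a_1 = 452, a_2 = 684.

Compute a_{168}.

a_3 = 2·684 + 399·452 + 978·930 = 527
a_4 = 2·527 + 399·684 + 978·452 = 645
a_5 = 2·645 + 399·527 + 978·684 = 667
a_6 = 2·667 + 399·645 + 978·527 = 192
a_7 = 2·192 + 399·667 + 978·645 = 326
a_8 = 2·326 + 399·192 + 978·667 = 79
Continuing the recurrence:
  a_9 = 173;  a_10 = 572;  a_11 = 119;  a_12 = 114;  a_13 = 716;  a_14 = 851
  a_15 = 323;  a_16 = 164;  a_17 = 915;  a_18 = 749;  a_19 = 277;  a_20 = 628
  a_21 = 777;  a_22 = 370;  a_23 = 703;  a_24 = 842;  a_25 = 299;  a_26 = 964
  a_27 = 281;  a_28 = 581;  a_29 = 659;  a_30 = 428;  a_31 = 599;  a_32 = 191
  a_33 = 99;  a_34 = 325;  a_35 = 933;  a_36 = 329;  a_37 = 619;  a_38 = 668
  a_39 = 1003;  a_40 = 126;  a_41 = 357;  a_42 = 724;  a_43 = 743;  a_44 = 811
  a_45 = 178;  a_46 = 230;  a_47 = 936;  a_48 = 341;  a_49 = 749;  a_50 = 578
  a_51 = 862;  a_52 = 264;  a_53 = 641;  a_54 = 185;  a_55 = 740;  a_56 = 938
  a_57 = 809;  a_58 = 799;  a_59 = 683;  a_60 = 460;  a_61 = 454;  a_62 = 826
  a_63 = 35;  a_64 = 762;  a_65 = 982;  a_66 = 199;  a_67 = 309;  a_68 = 136
  a_69 = 350;  a_70 = 989;  a_71 = 188;  a_72 = 717;  a_73 = 382;  a_74 = 517
  a_75 = 55;  a_76 = 823;  a_77 = 501;  a_78 = 758;  a_79 = 336;  a_80 = 18
  a_81 = 621;  a_82 = 26;  a_83 = 68;  a_84 = 340;  a_85 = 772;  a_86 = 899
  a_87 = 622;  a_88 = 16;  a_89 = 379;  a_90 = 977;  a_91 = 320;  a_92 = 339
  a_93 = 198;  a_94 = 621;  a_95 = 114;  a_96 = 718;  a_97 = 428;  a_98 = 275
  a_99 = 741;  a_100 = 66;  a_101 = 710;  a_102 = 747;  a_103 = 218;  a_104 = 13
  a_105 = 284;  a_106 = 6;  a_107 = 926;  a_108 = 487;  a_109 = 968;  a_110 = 49
  a_111 = 930;  a_112 = 484;  a_113 = 216;  a_114 = 251;  a_115 = 43;  a_116 = 711
  a_117 = 708;  a_118 = 243;  a_119 = 615;  a_120 = 564;  a_121 = 856;  a_122 = 838
  a_123 = 838;  a_124 = 748;  a_125 = 117;  a_126 = 278;  a_127 = 844;  a_128 = 11
  a_129 = 235;  a_130 = 893;  a_131 = 364;  a_132 = 636;  a_133 = 772;  a_134 = 855
  a_135 = 439;  a_136 = 256;  a_137 = 845;  a_138 = 424;  a_139 = 124;  a_140 = 960
  a_141 = 919;  a_142 = 641;  a_143 = 188;  a_144 = 621;  a_145 = 888;  a_146 = 558
  a_147 = 180;  a_148 = 737;  a_149 = 501;  a_150 = 911;  a_151 = 281;  a_152 = 415
  a_153 = 961;  a_154 = 383;  a_155 = 28;  a_156 = 993;  a_157 = 276;  a_158 = 363
  a_159 = 356;  a_160 = 778;  a_161 = 168;  a_162 = 49;  a_163 = 634;  a_164 = 476
  a_165 = 149;  a_166 = 47
a_167 = 2·47 + 399·149 + 978·476 = 393
a_168 = 2·393 + 399·47 + 978·149 = 794

794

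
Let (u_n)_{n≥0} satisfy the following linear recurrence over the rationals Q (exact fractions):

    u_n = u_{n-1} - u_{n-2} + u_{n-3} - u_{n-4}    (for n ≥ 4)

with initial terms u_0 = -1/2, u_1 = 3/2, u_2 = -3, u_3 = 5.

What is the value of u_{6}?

-3/2

u_4 = 1·5 + -1·-3 + 1·3/2 + -1·-1/2 = 10
u_5 = 1·10 + -1·5 + 1·-3 + -1·3/2 = 1/2
u_6 = 1·1/2 + -1·10 + 1·5 + -1·-3 = -3/2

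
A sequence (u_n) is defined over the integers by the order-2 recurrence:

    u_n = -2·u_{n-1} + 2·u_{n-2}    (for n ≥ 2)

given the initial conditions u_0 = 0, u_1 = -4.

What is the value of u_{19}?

-226859008

u_2 = -2·-4 + 2·0 = 8
u_3 = -2·8 + 2·-4 = -24
u_4 = -2·-24 + 2·8 = 64
u_5 = -2·64 + 2·-24 = -176
u_6 = -2·-176 + 2·64 = 480
u_7 = -2·480 + 2·-176 = -1312
u_8 = -2·-1312 + 2·480 = 3584
u_9 = -2·3584 + 2·-1312 = -9792
u_10 = -2·-9792 + 2·3584 = 26752
u_11 = -2·26752 + 2·-9792 = -73088
u_12 = -2·-73088 + 2·26752 = 199680
u_13 = -2·199680 + 2·-73088 = -545536
u_14 = -2·-545536 + 2·199680 = 1490432
u_15 = -2·1490432 + 2·-545536 = -4071936
u_16 = -2·-4071936 + 2·1490432 = 11124736
u_17 = -2·11124736 + 2·-4071936 = -30393344
u_18 = -2·-30393344 + 2·11124736 = 83036160
u_19 = -2·83036160 + 2·-30393344 = -226859008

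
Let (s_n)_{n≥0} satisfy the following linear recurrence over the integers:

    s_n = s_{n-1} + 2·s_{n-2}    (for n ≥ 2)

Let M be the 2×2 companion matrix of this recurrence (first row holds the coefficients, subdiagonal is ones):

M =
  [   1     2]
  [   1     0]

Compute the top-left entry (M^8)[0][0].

171

(M^8)[0][0] is the top entry after applying M 8 times to the unit state (1, 0). Equivalently it is h_{9} for the auxiliary sequence (h_n) obeying the same recurrence with h_1 = 1 and h_i = 0 for 0 ≤ i < 1:
h_2 = 1·1 + 2·0 = 1
h_3 = 1·1 + 2·1 = 3
h_4 = 1·3 + 2·1 = 5
h_5 = 1·5 + 2·3 = 11
h_6 = 1·11 + 2·5 = 21
h_7 = 1·21 + 2·11 = 43
h_8 = 1·43 + 2·21 = 85
h_9 = 1·85 + 2·43 = 171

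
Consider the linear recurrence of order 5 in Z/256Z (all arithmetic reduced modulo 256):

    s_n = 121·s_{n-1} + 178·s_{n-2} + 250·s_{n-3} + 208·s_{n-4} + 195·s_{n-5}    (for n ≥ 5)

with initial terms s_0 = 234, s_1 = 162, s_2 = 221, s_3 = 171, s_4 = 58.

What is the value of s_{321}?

s_5 = 121·58 + 178·171 + 250·221 + 208·162 + 195·234 = 0
s_6 = 121·0 + 178·58 + 250·171 + 208·221 + 195·162 = 72
s_7 = 121·72 + 178·0 + 250·58 + 208·171 + 195·221 = 243
s_8 = 121·243 + 178·72 + 250·0 + 208·58 + 195·171 = 76
s_9 = 121·76 + 178·243 + 250·72 + 208·0 + 195·58 = 96
s_10 = 121·96 + 178·76 + 250·243 + 208·72 + 195·0 = 6
Continuing the recurrence:
  s_11 = 22;  s_12 = 43;  s_13 = 95;  s_14 = 73;  s_15 = 255;  s_16 = 193
  s_17 = 194;  s_18 = 151;  s_19 = 136;  s_20 = 199;  s_21 = 184;  s_22 = 156
  s_23 = 135;  s_24 = 63;  s_25 = 18;  s_26 = 14;  s_27 = 44;  s_28 = 33
  s_29 = 122;  s_30 = 170;  s_31 = 210;  s_32 = 238;  s_33 = 201;  s_34 = 159
  s_35 = 115;  s_36 = 137;  s_37 = 151;  s_38 = 58;  s_39 = 191;  s_40 = 250
  s_41 = 167;  s_42 = 110;  s_43 = 158;  s_44 = 221;  s_45 = 219;  s_46 = 14
  s_47 = 224;  s_48 = 100;  s_49 = 247;  s_50 = 56;  s_51 = 136;  s_52 = 78
  s_53 = 250;  s_54 = 219;  s_55 = 171;  s_56 = 53;  s_57 = 91;  s_58 = 57
  s_59 = 186;  s_60 = 187;  s_61 = 176;  s_62 = 123;  s_63 = 172;  s_64 = 80
  s_65 = 247;  s_66 = 87;  s_67 = 110;  s_68 = 182;  s_69 = 24;  s_70 = 37
  s_71 = 142;  s_72 = 242;  s_73 = 98;  s_74 = 154;  s_75 = 209;  s_76 = 91
  s_77 = 175;  s_78 = 221;  s_79 = 31;  s_80 = 90;  s_81 = 107;  s_82 = 74
  s_83 = 203;  s_84 = 162;  s_85 = 122;  s_86 = 45;  s_87 = 155;  s_88 = 242
  s_89 = 160;  s_90 = 192;  s_91 = 139;  s_92 = 36;  s_93 = 128;  s_94 = 38
  s_95 = 78;  s_96 = 107;  s_97 = 87;  s_98 = 17;  s_99 = 87;  s_100 = 65
  s_101 = 2;  s_102 = 47;  s_103 = 184;  s_104 = 175;  s_105 = 176;  s_106 = 68
  s_107 = 183;  s_108 = 255;  s_109 = 122;  s_110 = 254;  s_111 = 100;  s_112 = 153
  s_113 = 66;  s_114 = 138;  s_115 = 66;  s_116 = 22;  s_117 = 57;  s_118 = 23
  s_119 = 187;  s_120 = 49;  s_121 = 183;  s_122 = 74;  s_123 = 135;  s_124 = 58
  s_125 = 143;  s_126 = 70;  s_127 = 54;  s_128 = 205;  s_129 = 43;  s_130 = 102
  s_131 = 128;  s_132 = 28;  s_133 = 239;  s_134 = 16;  s_135 = 200;  s_136 = 78
  s_137 = 18;  s_138 = 27;  s_139 = 35;  s_140 = 157;  s_141 = 243;  s_142 = 217
  s_143 = 218;  s_144 = 115;  s_145 = 224;  s_146 = 35;  s_147 = 4;  s_148 = 120
  s_149 = 71;  s_150 = 247;  s_151 = 54;  s_152 = 38;  s_153 = 208;  s_154 = 61
  s_155 = 150;  s_156 = 114;  s_157 = 178;  s_158 = 226;  s_159 = 65;  s_160 = 147
  s_161 = 215;  s_162 = 133;  s_163 = 223;  s_164 = 202;  s_165 = 19;  s_166 = 10
  s_167 = 179;  s_168 = 26;  s_169 = 210;  s_170 = 189;  s_171 = 203;  s_172 = 234
  s_173 = 192;  s_174 = 56;  s_175 = 99;  s_176 = 252;  s_177 = 224;  s_178 = 134
  s_179 = 70;  s_180 = 43;  s_181 = 207;  s_182 = 153;  s_183 = 47;  s_184 = 1
  s_185 = 130;  s_186 = 7;  s_187 = 104;  s_188 = 151;  s_189 = 232;  s_190 = 236
  s_191 = 39;  s_192 = 255;  s_193 = 162;  s_194 = 110;  s_195 = 28;  s_196 = 209
  s_197 = 138;  s_198 = 170;  s_199 = 242;  s_200 = 126;  s_201 = 41;  s_202 = 143
  s_203 = 67;  s_204 = 217;  s_205 = 23;  s_206 = 154;  s_207 = 15;  s_208 = 250
  s_209 = 247;  s_210 = 222;  s_211 = 78;  s_212 = 253;  s_213 = 187;  s_214 = 254
  s_215 = 160;  s_216 = 212;  s_217 = 39;  s_218 = 232;  s_219 = 72;  s_220 = 142
  s_221 = 234;  s_222 = 219;  s_223 = 27;  s_224 = 197;  s_225 = 11;  s_226 = 185
  s_227 = 58;  s_228 = 107;  s_229 = 144;  s_230 = 203;  s_231 = 156;  s_232 = 160
  s_233 = 215;  s_234 = 215;  s_235 = 190;  s_236 = 22;  s_237 = 8;  s_238 = 21
  s_239 = 30;  s_240 = 50;  s_241 = 66;  s_242 = 106;  s_243 = 49;  s_244 = 203
  s_245 = 63;  s_246 = 45;  s_247 = 223;  s_248 = 122;  s_249 = 123;  s_250 = 74
  s_251 = 27;  s_252 = 82;  s_253 = 170;  s_254 = 141;  s_255 = 59;  s_256 = 34
  s_257 = 96;  s_258 = 176;  s_259 = 123;  s_260 = 212;  s_261 = 128;  s_262 = 38
  s_263 = 254;  s_264 = 107;  s_265 = 199;  s_266 = 225;  s_267 = 135;  s_268 = 1
  s_269 = 66;  s_270 = 31;  s_271 = 152;  s_272 = 127;  s_273 = 96;  s_274 = 148
  s_275 = 215;  s_276 = 63;  s_277 = 138;  s_278 = 94;  s_279 = 84;  s_280 = 201
  s_281 = 82;  s_282 = 10;  s_283 = 226;  s_284 = 38;  s_285 = 153;  s_286 = 7
  s_287 = 11;  s_288 = 129;  s_289 = 183;  s_290 = 42;  s_291 = 87;  s_292 = 58
  s_293 = 223;  s_294 = 54;  s_295 = 230;  s_296 = 109;  s_297 = 139;  s_298 = 214
  s_299 = 64;  s_300 = 140;  s_301 = 159;  s_302 = 192;  s_303 = 8;  s_304 = 14
  s_305 = 130;  s_306 = 27;  s_307 = 147;  s_308 = 173;  s_309 = 163;  s_310 = 217
  s_311 = 218;  s_312 = 163;  s_313 = 192;  s_314 = 115;  s_315 = 116;  s_316 = 200
  s_317 = 167;  s_318 = 247;  s_319 = 6
s_320 = 121·6 + 178·247 + 250·167 + 208·200 + 195·116 = 134
s_321 = 121·134 + 178·6 + 250·247 + 208·167 + 195·200 = 192

192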